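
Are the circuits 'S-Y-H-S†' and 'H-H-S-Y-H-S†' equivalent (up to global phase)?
Yes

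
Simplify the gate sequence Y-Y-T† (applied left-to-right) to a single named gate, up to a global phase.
T†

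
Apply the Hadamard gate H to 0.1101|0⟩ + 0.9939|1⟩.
0.7806|0⟩ - 0.6249|1⟩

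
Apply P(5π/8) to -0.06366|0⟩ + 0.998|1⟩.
-0.06366|0⟩ + (-0.3819 + 0.922i)|1⟩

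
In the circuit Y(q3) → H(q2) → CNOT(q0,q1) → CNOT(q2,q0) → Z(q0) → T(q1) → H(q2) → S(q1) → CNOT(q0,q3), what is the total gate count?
9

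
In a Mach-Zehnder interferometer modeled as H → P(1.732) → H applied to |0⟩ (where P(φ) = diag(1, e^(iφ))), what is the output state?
(0.4197 + 0.4935i)|0⟩ + (0.5803 - 0.4935i)|1⟩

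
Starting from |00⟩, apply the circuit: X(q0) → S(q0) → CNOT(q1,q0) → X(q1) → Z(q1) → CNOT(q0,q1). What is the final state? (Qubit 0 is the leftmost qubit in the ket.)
-i|10⟩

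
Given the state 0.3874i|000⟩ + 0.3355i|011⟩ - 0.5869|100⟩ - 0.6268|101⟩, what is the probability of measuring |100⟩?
0.3445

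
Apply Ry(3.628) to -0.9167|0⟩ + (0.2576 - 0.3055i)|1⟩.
(-0.02927 + 0.2965i)|0⟩ + (-0.9518 + 0.07357i)|1⟩

Ry(3.628) = [[cos(θ/2), −sin(θ/2)], [sin(θ/2), cos(θ/2)]]; θ = 3.628, cos(θ/2) ≈ -0.240813, sin(θ/2) ≈ 0.970571.
With a = amp(|0⟩) = -0.9167 and b = amp(|1⟩) = (0.2576 - 0.3055i):
new amp(|0⟩) = (-0.240813)·a + (-0.970571)·b = (-0.02927 + 0.2965i)
new amp(|1⟩) = (0.970571)·a + (-0.240813)·b = (-0.9518 + 0.07357i)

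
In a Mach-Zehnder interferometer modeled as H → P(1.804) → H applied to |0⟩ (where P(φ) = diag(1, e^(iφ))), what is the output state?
(0.3845 + 0.4865i)|0⟩ + (0.6155 - 0.4865i)|1⟩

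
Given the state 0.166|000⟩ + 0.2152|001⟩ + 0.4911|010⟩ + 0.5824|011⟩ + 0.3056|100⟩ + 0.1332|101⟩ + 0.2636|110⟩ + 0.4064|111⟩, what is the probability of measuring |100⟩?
0.09339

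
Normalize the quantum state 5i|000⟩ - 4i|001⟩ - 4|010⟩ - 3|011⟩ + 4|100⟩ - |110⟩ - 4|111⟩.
0.5025i|000⟩ - 0.402i|001⟩ - 0.402|010⟩ - 0.3015|011⟩ + 0.402|100⟩ - 0.1005|110⟩ - 0.402|111⟩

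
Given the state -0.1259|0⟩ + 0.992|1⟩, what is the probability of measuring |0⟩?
0.01585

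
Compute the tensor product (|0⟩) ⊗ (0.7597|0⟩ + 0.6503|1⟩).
0.7597|00⟩ + 0.6503|01⟩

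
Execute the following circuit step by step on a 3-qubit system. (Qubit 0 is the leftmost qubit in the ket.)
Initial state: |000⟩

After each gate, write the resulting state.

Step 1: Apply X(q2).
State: |001⟩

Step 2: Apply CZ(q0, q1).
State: |001⟩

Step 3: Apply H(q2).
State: 1/√2|000⟩ - 1/√2|001⟩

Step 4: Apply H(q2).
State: |001⟩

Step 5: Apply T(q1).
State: |001⟩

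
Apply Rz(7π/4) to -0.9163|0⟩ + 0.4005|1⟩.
(0.8466 + 0.3507i)|0⟩ + (-0.37 + 0.1533i)|1⟩

Rz(7π/4) = [[e^(−iθ/2), 0], [0, e^(iθ/2)]] with e^(±iθ/2) = cos(θ/2) ± i·sin(θ/2); θ = 7π/4, cos(θ/2) ≈ -0.92388, sin(θ/2) ≈ 0.382683.
With a = amp(|0⟩) = -0.9163 and b = amp(|1⟩) = 0.4005:
new amp(|0⟩) = (-0.92388 - 0.382683i)·a = (0.8466 + 0.3507i)
new amp(|1⟩) = (-0.92388 + 0.382683i)·b = (-0.37 + 0.1533i)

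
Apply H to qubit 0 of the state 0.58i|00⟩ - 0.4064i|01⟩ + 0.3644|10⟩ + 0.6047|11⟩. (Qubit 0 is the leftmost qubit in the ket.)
(0.2577 + 0.4101i)|00⟩ + (0.4276 - 0.2874i)|01⟩ + (-0.2577 + 0.4101i)|10⟩ + (-0.4276 - 0.2874i)|11⟩

H on qubit 0 mixes each pair of kets that differ only in qubit 0: amplitudes (a, b) of (|…0…⟩, |…1…⟩) become ((a + b)/√2, (a − b)/√2). Kets absent from the input have amplitude 0.
(|00⟩, |10⟩): (a, b) = (0.58i, 0.3644) → ((0.2577 + 0.4101i), (-0.2577 + 0.4101i))
(|01⟩, |11⟩): (a, b) = (-0.4064i, 0.6047) → ((0.4276 - 0.2874i), (-0.4276 - 0.2874i))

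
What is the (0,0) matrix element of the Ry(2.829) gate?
0.1557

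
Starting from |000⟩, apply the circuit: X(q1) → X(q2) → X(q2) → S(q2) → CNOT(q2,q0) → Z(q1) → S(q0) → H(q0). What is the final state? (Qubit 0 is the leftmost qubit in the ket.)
-1/√2|010⟩ - 1/√2|110⟩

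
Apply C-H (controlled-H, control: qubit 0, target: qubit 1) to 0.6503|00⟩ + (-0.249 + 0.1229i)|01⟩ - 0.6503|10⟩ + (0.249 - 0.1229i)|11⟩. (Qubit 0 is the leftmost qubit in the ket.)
0.6503|00⟩ + (-0.249 + 0.1229i)|01⟩ + (-0.2838 - 0.0869i)|10⟩ + (-0.6359 + 0.0869i)|11⟩

C-H leaves the control-|0⟩ kets |00⟩, |01⟩ unchanged and applies H to qubit 1 on the control-|1⟩ pair (|10⟩, |11⟩).
H = [[1/√2, 1/√2], [1/√2, -1/√2]].
With a = amp(|10⟩) = -0.6503 and b = amp(|11⟩) = (0.249 - 0.1229i):
new amp(|10⟩) = (1/√2)·a + (1/√2)·b = (-0.2838 - 0.0869i)
new amp(|11⟩) = (1/√2)·a + (-1/√2)·b = (-0.6359 + 0.0869i)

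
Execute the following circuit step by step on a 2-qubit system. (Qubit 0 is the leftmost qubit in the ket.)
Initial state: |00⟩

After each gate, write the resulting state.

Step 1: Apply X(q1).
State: |01⟩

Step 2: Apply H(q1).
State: 1/√2|00⟩ - 1/√2|01⟩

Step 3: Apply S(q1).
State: 1/√2|00⟩ - (1/√2)i|01⟩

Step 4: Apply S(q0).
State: 1/√2|00⟩ - (1/√2)i|01⟩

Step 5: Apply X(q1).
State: -(1/√2)i|00⟩ + 1/√2|01⟩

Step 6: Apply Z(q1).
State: -(1/√2)i|00⟩ - 1/√2|01⟩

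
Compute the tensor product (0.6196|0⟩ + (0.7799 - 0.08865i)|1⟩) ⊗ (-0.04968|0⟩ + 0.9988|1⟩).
-0.03078|00⟩ + 0.6189|01⟩ + (-0.03875 + 0.004404i)|10⟩ + (0.779 - 0.08854i)|11⟩

amp(|b₁b₂…⟩) = product of the factor amplitudes for bits b₁, b₂, …; only kets whose every factor amplitude is nonzero survive.
|00⟩: (0.6196)(-0.04968) = -0.03078
|01⟩: (0.6196)(0.9988) = 0.6189
|10⟩: (0.7799 - 0.08865i)(-0.04968) = (-0.03875 + 0.004404i)
|11⟩: (0.7799 - 0.08865i)(0.9988) = (0.779 - 0.08854i)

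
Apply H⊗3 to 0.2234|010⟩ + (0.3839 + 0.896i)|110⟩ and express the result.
(0.2147 + 0.3168i)|000⟩ + (0.2147 + 0.3168i)|001⟩ + (-0.2147 - 0.3168i)|010⟩ + (-0.2147 - 0.3168i)|011⟩ + (-0.05675 - 0.3168i)|100⟩ + (-0.05675 - 0.3168i)|101⟩ + (0.05675 + 0.3168i)|110⟩ + (0.05675 + 0.3168i)|111⟩

H⊗3 gives amp(|y⟩) = (1/2√2) Σ_x (−1)^(x·y) amp(|x⟩), where x·y is the number of positions in which both x and y have a 1.
|000⟩: (0.2234 + (0.3839 + 0.896i))/(2√2) = (0.2147 + 0.3168i)
|001⟩: (0.2234 + (0.3839 + 0.896i))/(2√2) = (0.2147 + 0.3168i)
|010⟩: (-0.2234 - (0.3839 + 0.896i))/(2√2) = (-0.2147 - 0.3168i)
|011⟩: (-0.2234 - (0.3839 + 0.896i))/(2√2) = (-0.2147 - 0.3168i)
|100⟩: (0.2234 - (0.3839 + 0.896i))/(2√2) = (-0.05675 - 0.3168i)
|101⟩: (0.2234 - (0.3839 + 0.896i))/(2√2) = (-0.05675 - 0.3168i)
|110⟩: (-0.2234 + (0.3839 + 0.896i))/(2√2) = (0.05675 + 0.3168i)
|111⟩: (-0.2234 + (0.3839 + 0.896i))/(2√2) = (0.05675 + 0.3168i)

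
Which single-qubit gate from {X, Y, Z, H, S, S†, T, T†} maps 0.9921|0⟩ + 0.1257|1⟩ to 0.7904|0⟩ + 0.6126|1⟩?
H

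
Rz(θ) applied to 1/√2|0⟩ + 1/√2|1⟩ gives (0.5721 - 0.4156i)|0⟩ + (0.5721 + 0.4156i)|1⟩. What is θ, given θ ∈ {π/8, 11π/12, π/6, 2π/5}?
2π/5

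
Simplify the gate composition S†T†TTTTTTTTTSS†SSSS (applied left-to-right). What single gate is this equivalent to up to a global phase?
S†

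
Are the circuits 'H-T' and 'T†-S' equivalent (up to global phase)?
No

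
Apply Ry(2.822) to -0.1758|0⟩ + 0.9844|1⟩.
-0.9998|0⟩ - 0.01693|1⟩

Ry(2.822) = [[cos(θ/2), −sin(θ/2)], [sin(θ/2), cos(θ/2)]]; θ = 2.822, cos(θ/2) ≈ 0.159117, sin(θ/2) ≈ 0.98726.
With a = amp(|0⟩) = -0.1758 and b = amp(|1⟩) = 0.9844:
new amp(|0⟩) = (0.159117)·a + (-0.98726)·b = -0.9998
new amp(|1⟩) = (0.98726)·a + (0.159117)·b = -0.01693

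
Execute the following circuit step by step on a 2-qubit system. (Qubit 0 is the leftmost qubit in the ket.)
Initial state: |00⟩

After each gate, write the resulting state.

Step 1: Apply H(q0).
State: 1/√2|00⟩ + 1/√2|10⟩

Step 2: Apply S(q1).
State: 1/√2|00⟩ + 1/√2|10⟩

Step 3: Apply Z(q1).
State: 1/√2|00⟩ + 1/√2|10⟩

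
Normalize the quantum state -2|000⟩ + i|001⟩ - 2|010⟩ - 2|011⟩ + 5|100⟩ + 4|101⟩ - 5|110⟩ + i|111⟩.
-0.2236|000⟩ + 0.1118i|001⟩ - 0.2236|010⟩ - 0.2236|011⟩ + 0.559|100⟩ + 1/√5|101⟩ - 0.559|110⟩ + 0.1118i|111⟩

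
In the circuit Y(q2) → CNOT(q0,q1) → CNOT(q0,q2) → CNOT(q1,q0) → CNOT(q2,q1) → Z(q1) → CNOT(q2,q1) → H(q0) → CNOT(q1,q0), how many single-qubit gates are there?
3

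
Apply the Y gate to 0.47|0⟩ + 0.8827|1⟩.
-0.8827i|0⟩ + 0.47i|1⟩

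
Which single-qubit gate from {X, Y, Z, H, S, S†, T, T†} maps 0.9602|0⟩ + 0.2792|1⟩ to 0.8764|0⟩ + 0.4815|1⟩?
H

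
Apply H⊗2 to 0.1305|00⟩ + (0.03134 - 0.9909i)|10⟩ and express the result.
(0.08092 - 0.4955i)|00⟩ + (0.08092 - 0.4955i)|01⟩ + (0.04958 + 0.4955i)|10⟩ + (0.04958 + 0.4955i)|11⟩

H⊗2 gives amp(|y⟩) = (1/2) Σ_x (−1)^(x·y) amp(|x⟩), where x·y is the number of positions in which both x and y have a 1.
|00⟩: (0.1305 + (0.03134 - 0.9909i))/2 = (0.08092 - 0.4955i)
|01⟩: (0.1305 + (0.03134 - 0.9909i))/2 = (0.08092 - 0.4955i)
|10⟩: (0.1305 - (0.03134 - 0.9909i))/2 = (0.04958 + 0.4955i)
|11⟩: (0.1305 - (0.03134 - 0.9909i))/2 = (0.04958 + 0.4955i)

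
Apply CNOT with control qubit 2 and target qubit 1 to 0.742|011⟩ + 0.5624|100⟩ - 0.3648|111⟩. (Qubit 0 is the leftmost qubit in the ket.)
0.742|001⟩ + 0.5624|100⟩ - 0.3648|101⟩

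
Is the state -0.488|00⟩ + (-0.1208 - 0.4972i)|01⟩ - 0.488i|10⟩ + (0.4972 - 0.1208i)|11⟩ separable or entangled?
Separable

Writing the state as a|00⟩ + b|01⟩ + c|10⟩ + d|11⟩, it is a product state iff ad − bc = 0.
Here (a, b, c, d) = (-0.488, (-0.1208 - 0.4972i), -0.488i, (0.4972 - 0.1208i)): ad − bc = (-0.488)(0.4972 - 0.1208i) − (-0.1208 - 0.4972i)(-0.488i) = 0, so the state is separable.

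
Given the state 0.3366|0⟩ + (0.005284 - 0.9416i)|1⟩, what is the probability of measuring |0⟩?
0.1133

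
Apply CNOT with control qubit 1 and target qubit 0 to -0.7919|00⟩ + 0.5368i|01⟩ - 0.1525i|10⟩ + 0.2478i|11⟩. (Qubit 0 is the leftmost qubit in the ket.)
-0.7919|00⟩ + 0.2478i|01⟩ - 0.1525i|10⟩ + 0.5368i|11⟩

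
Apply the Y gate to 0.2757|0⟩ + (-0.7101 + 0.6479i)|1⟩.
(0.6479 + 0.7101i)|0⟩ + 0.2757i|1⟩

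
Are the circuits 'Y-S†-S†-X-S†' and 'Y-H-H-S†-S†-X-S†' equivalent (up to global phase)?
Yes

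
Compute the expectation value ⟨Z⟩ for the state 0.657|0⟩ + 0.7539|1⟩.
-0.1367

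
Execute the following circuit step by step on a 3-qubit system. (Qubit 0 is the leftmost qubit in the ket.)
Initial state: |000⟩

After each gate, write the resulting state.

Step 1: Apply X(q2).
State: |001⟩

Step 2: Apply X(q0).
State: |101⟩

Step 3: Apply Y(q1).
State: i|111⟩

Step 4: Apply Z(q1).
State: -i|111⟩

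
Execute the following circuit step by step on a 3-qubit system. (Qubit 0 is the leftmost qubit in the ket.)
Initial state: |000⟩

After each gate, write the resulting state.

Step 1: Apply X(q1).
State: |010⟩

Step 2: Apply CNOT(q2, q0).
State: |010⟩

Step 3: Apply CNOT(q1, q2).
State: |011⟩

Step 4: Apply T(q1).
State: (1/√2 + (1/√2)i)|011⟩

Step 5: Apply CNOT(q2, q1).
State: (1/√2 + (1/√2)i)|001⟩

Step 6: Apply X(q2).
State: (1/√2 + (1/√2)i)|000⟩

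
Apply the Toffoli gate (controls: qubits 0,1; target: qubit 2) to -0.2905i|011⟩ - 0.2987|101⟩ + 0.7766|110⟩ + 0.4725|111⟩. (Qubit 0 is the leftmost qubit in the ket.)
-0.2905i|011⟩ - 0.2987|101⟩ + 0.4725|110⟩ + 0.7766|111⟩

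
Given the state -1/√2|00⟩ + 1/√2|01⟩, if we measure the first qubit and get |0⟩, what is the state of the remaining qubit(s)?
-1/√2|0⟩ + 1/√2|1⟩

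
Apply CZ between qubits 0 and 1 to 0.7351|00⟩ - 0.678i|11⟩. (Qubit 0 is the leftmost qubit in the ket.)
0.7351|00⟩ + 0.678i|11⟩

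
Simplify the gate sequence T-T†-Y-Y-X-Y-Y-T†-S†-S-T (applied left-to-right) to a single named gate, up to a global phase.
X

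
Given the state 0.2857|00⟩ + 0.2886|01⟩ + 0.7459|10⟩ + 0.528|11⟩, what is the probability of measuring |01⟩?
0.08329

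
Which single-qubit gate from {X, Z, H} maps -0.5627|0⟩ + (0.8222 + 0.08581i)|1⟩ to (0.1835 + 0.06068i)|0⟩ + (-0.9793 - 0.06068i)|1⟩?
H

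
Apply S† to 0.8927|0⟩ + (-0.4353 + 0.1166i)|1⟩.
0.8927|0⟩ + (0.1166 + 0.4353i)|1⟩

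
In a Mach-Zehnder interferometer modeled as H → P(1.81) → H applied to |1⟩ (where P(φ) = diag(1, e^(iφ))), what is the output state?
(0.6185 - 0.4858i)|0⟩ + (0.3815 + 0.4858i)|1⟩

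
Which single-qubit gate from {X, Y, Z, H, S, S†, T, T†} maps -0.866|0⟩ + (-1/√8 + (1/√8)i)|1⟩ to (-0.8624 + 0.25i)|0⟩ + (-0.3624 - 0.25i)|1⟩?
H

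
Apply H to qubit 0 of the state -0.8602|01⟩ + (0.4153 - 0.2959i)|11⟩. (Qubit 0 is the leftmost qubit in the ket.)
(-0.3146 - 0.2092i)|01⟩ + (-0.9019 + 0.2092i)|11⟩

H on qubit 0 mixes each pair of kets that differ only in qubit 0: amplitudes (a, b) of (|…0…⟩, |…1…⟩) become ((a + b)/√2, (a − b)/√2). Kets absent from the input have amplitude 0.
(|01⟩, |11⟩): (a, b) = (-0.8602, (0.4153 - 0.2959i)) → ((-0.3146 - 0.2092i), (-0.9019 + 0.2092i))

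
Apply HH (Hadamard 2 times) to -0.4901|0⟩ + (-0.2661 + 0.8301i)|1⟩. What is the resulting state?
-0.4901|0⟩ + (-0.2661 + 0.8301i)|1⟩

H² = I, so an even number of Hadamards cancels: H^2 = I and the state is unchanged.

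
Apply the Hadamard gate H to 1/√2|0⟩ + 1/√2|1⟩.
|0⟩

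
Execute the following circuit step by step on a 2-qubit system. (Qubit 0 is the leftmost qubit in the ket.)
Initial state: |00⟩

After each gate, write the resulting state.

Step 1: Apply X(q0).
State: |10⟩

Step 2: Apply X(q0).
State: |00⟩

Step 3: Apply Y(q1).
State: i|01⟩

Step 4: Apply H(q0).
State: (1/√2)i|01⟩ + (1/√2)i|11⟩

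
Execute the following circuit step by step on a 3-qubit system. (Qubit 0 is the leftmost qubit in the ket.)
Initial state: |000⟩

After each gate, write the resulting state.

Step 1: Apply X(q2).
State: |001⟩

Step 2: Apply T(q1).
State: |001⟩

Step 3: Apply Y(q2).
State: -i|000⟩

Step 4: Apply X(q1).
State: -i|010⟩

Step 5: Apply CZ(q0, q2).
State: -i|010⟩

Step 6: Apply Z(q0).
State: -i|010⟩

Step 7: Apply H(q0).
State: -(1/√2)i|010⟩ - (1/√2)i|110⟩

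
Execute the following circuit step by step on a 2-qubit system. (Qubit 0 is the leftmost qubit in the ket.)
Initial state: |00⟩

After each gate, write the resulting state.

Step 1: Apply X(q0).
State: |10⟩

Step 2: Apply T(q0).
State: (1/√2 + (1/√2)i)|10⟩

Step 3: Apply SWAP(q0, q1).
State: (1/√2 + (1/√2)i)|01⟩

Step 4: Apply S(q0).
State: (1/√2 + (1/√2)i)|01⟩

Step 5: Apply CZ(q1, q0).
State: (1/√2 + (1/√2)i)|01⟩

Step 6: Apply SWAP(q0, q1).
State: (1/√2 + (1/√2)i)|10⟩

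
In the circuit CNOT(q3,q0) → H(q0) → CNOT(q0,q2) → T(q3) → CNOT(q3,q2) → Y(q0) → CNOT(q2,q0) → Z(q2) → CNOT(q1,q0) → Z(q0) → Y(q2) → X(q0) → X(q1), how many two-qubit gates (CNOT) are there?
5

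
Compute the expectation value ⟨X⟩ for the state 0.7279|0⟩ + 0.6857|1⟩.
0.9982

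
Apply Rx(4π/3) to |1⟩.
-0.866i|0⟩ - 1/2|1⟩

Rx(4π/3) = [[cos(θ/2), −i·sin(θ/2)], [−i·sin(θ/2), cos(θ/2)]]; θ = 4π/3, cos(θ/2) ≈ -0.5, sin(θ/2) ≈ 0.866025.
With a = amp(|0⟩) = 0 and b = amp(|1⟩) = 1:
new amp(|0⟩) = (-0.5)·a + (-0.866025i)·b = -0.866i
new amp(|1⟩) = (-0.866025i)·a + (-0.5)·b = -1/2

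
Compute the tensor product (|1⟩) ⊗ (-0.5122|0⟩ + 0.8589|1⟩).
-0.5122|10⟩ + 0.8589|11⟩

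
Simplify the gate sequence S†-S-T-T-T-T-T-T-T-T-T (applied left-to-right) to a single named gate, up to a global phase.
T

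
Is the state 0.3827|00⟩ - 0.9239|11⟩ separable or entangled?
Entangled

Writing the state as a|00⟩ + b|01⟩ + c|10⟩ + d|11⟩, it is a product state iff ad − bc = 0.
Here (a, b, c, d) = (0.3827, 0, 0, -0.9239): ad − bc = (0.3827)(-0.9239) − (0)(0) = -0.3536 ≠ 0, so the state is entangled.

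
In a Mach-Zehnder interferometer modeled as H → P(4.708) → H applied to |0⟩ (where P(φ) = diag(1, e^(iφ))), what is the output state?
(0.4978 - 0.5i)|0⟩ + (0.5022 + 0.5i)|1⟩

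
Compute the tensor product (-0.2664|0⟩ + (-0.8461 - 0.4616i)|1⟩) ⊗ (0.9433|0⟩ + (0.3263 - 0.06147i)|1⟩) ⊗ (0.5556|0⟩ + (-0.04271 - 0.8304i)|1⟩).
-0.1396|000⟩ + (0.01073 + 0.2087i)|001⟩ + (-0.0483 + 0.009098i)|010⟩ + (0.01731 + 0.07148i)|011⟩ + (-0.4434 - 0.2419i)|100⟩ + (-0.3275 + 0.6814i)|101⟩ + (-0.1692 - 0.05479i)|110⟩ + (-0.06888 + 0.257i)|111⟩

amp(|b₁b₂…⟩) = product of the factor amplitudes for bits b₁, b₂, …; only kets whose every factor amplitude is nonzero survive.
|000⟩: (-0.2664)(0.9433)(0.5556) = -0.1396
|001⟩: (-0.2664)(0.9433)(-0.04271 - 0.8304i) = (0.01073 + 0.2087i)
|010⟩: (-0.2664)(0.3263 - 0.06147i)(0.5556) = (-0.0483 + 0.009098i)
|011⟩: (-0.2664)(0.3263 - 0.06147i)(-0.04271 - 0.8304i) = (0.01731 + 0.07148i)
|100⟩: (-0.8461 - 0.4616i)(0.9433)(0.5556) = (-0.4434 - 0.2419i)
|101⟩: (-0.8461 - 0.4616i)(0.9433)(-0.04271 - 0.8304i) = (-0.3275 + 0.6814i)
|110⟩: (-0.8461 - 0.4616i)(0.3263 - 0.06147i)(0.5556) = (-0.1692 - 0.05479i)
|111⟩: (-0.8461 - 0.4616i)(0.3263 - 0.06147i)(-0.04271 - 0.8304i) = (-0.06888 + 0.257i)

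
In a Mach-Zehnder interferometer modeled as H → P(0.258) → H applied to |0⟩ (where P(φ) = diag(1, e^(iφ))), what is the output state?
(0.9835 + 0.1276i)|0⟩ + (0.01655 - 0.1276i)|1⟩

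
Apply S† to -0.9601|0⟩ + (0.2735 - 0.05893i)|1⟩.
-0.9601|0⟩ + (-0.05893 - 0.2735i)|1⟩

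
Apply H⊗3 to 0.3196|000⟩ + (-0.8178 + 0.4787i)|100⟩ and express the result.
(-0.1761 + 0.1692i)|000⟩ + (-0.1761 + 0.1692i)|001⟩ + (-0.1761 + 0.1692i)|010⟩ + (-0.1761 + 0.1692i)|011⟩ + (0.4021 - 0.1692i)|100⟩ + (0.4021 - 0.1692i)|101⟩ + (0.4021 - 0.1692i)|110⟩ + (0.4021 - 0.1692i)|111⟩

H⊗3 gives amp(|y⟩) = (1/2√2) Σ_x (−1)^(x·y) amp(|x⟩), where x·y is the number of positions in which both x and y have a 1.
|000⟩: (0.3196 + (-0.8178 + 0.4787i))/(2√2) = (-0.1761 + 0.1692i)
|001⟩: (0.3196 + (-0.8178 + 0.4787i))/(2√2) = (-0.1761 + 0.1692i)
|010⟩: (0.3196 + (-0.8178 + 0.4787i))/(2√2) = (-0.1761 + 0.1692i)
|011⟩: (0.3196 + (-0.8178 + 0.4787i))/(2√2) = (-0.1761 + 0.1692i)
|100⟩: (0.3196 - (-0.8178 + 0.4787i))/(2√2) = (0.4021 - 0.1692i)
|101⟩: (0.3196 - (-0.8178 + 0.4787i))/(2√2) = (0.4021 - 0.1692i)
|110⟩: (0.3196 - (-0.8178 + 0.4787i))/(2√2) = (0.4021 - 0.1692i)
|111⟩: (0.3196 - (-0.8178 + 0.4787i))/(2√2) = (0.4021 - 0.1692i)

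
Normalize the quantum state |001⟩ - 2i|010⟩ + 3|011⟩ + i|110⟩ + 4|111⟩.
0.1796|001⟩ - 0.3592i|010⟩ + 0.5388|011⟩ + 0.1796i|110⟩ + 0.7184|111⟩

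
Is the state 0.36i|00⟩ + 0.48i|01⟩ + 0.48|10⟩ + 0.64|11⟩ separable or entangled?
Separable

Writing the state as a|00⟩ + b|01⟩ + c|10⟩ + d|11⟩, it is a product state iff ad − bc = 0.
Here (a, b, c, d) = (0.36i, 0.48i, 0.48, 0.64): ad − bc = (0.36i)(0.64) − (0.48i)(0.48) = 0, so the state is separable.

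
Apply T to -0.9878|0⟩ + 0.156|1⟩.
-0.9878|0⟩ + (0.1103 + 0.1103i)|1⟩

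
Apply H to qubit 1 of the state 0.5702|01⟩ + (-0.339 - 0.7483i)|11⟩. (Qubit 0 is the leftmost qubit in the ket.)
0.4032|00⟩ - 0.4032|01⟩ + (-0.2397 - 0.5291i)|10⟩ + (0.2397 + 0.5291i)|11⟩

H on qubit 1 mixes each pair of kets that differ only in qubit 1: amplitudes (a, b) of (|…0…⟩, |…1…⟩) become ((a + b)/√2, (a − b)/√2). Kets absent from the input have amplitude 0.
(|00⟩, |01⟩): (a, b) = (0, 0.5702) → (0.4032, -0.4032)
(|10⟩, |11⟩): (a, b) = (0, (-0.339 - 0.7483i)) → ((-0.2397 - 0.5291i), (0.2397 + 0.5291i))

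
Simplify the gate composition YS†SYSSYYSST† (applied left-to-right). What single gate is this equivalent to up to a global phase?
T†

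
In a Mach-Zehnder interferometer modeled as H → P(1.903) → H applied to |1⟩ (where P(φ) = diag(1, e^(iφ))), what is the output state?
(0.6631 - 0.4727i)|0⟩ + (0.3369 + 0.4727i)|1⟩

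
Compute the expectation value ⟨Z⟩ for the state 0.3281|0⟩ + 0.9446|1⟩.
-0.7846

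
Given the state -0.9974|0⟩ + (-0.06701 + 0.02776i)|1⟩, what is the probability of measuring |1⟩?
0.005261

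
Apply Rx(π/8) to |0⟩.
0.9808|0⟩ - 0.1951i|1⟩

Rx(π/8) = [[cos(θ/2), −i·sin(θ/2)], [−i·sin(θ/2), cos(θ/2)]]; θ = π/8, cos(θ/2) ≈ 0.980785, sin(θ/2) ≈ 0.19509.
With a = amp(|0⟩) = 1 and b = amp(|1⟩) = 0:
new amp(|0⟩) = (0.980785)·a + (-0.19509i)·b = 0.9808
new amp(|1⟩) = (-0.19509i)·a + (0.980785)·b = -0.1951i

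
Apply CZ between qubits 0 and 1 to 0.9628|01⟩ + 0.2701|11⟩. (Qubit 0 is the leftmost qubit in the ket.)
0.9628|01⟩ - 0.2701|11⟩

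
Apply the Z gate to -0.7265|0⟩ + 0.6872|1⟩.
-0.7265|0⟩ - 0.6872|1⟩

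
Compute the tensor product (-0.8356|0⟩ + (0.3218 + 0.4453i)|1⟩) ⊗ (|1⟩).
-0.8356|01⟩ + (0.3218 + 0.4453i)|11⟩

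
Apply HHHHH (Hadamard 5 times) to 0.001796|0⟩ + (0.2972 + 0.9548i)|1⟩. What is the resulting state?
(0.2114 + 0.6751i)|0⟩ + (-0.2089 - 0.6751i)|1⟩

H² = I, so H^5 = H: a single Hadamard. With (a, b) = (0.001796, (0.2972 + 0.9548i)), H gives ((a + b)/√2, (a − b)/√2) = ((0.2114 + 0.6751i), (-0.2089 - 0.6751i)).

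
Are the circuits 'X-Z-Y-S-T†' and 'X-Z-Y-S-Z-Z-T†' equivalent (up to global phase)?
Yes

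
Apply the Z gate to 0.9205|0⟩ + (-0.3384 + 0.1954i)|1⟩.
0.9205|0⟩ + (0.3384 - 0.1954i)|1⟩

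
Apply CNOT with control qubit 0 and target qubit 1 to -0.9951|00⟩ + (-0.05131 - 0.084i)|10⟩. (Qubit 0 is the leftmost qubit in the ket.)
-0.9951|00⟩ + (-0.05131 - 0.084i)|11⟩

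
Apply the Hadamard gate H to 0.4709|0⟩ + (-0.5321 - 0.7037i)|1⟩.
(-0.04327 - 0.4976i)|0⟩ + (0.7092 + 0.4976i)|1⟩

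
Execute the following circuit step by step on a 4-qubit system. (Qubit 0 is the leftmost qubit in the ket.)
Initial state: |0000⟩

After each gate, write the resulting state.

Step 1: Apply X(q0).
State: |1000⟩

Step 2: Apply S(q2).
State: |1000⟩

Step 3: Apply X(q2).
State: |1010⟩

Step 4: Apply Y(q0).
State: -i|0010⟩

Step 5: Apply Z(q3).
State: -i|0010⟩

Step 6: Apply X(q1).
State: -i|0110⟩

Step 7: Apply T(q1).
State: (1/√2 - (1/√2)i)|0110⟩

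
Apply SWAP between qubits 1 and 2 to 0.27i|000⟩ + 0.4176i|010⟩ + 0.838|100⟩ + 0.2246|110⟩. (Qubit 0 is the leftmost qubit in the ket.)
0.27i|000⟩ + 0.4176i|001⟩ + 0.838|100⟩ + 0.2246|101⟩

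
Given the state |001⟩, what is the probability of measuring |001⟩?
1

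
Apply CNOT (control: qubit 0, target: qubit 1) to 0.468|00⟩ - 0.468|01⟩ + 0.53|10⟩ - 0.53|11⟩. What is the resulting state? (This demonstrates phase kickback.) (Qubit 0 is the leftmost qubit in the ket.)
0.468|00⟩ - 0.468|01⟩ - 0.53|10⟩ + 0.53|11⟩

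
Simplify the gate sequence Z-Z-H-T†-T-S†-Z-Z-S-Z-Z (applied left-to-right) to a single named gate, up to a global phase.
H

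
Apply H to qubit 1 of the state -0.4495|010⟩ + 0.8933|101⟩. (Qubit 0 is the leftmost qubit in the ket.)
-0.3178|000⟩ + 0.3178|010⟩ + 0.6317|101⟩ + 0.6317|111⟩

H on qubit 1 mixes each pair of kets that differ only in qubit 1: amplitudes (a, b) of (|…0…⟩, |…1…⟩) become ((a + b)/√2, (a − b)/√2). Kets absent from the input have amplitude 0.
(|000⟩, |010⟩): (a, b) = (0, -0.4495) → (-0.3178, 0.3178)
(|101⟩, |111⟩): (a, b) = (0.8933, 0) → (0.6317, 0.6317)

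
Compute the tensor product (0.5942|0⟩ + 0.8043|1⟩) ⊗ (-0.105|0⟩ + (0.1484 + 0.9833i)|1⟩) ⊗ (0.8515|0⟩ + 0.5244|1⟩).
-0.05313|000⟩ - 0.03272|001⟩ + (0.07508 + 0.4975i)|010⟩ + (0.04624 + 0.3064i)|011⟩ - 0.07191|100⟩ - 0.04429|101⟩ + (0.1016 + 0.6734i)|110⟩ + (0.06259 + 0.4147i)|111⟩

amp(|b₁b₂…⟩) = product of the factor amplitudes for bits b₁, b₂, …; only kets whose every factor amplitude is nonzero survive.
|000⟩: (0.5942)(-0.105)(0.8515) = -0.05313
|001⟩: (0.5942)(-0.105)(0.5244) = -0.03272
|010⟩: (0.5942)(0.1484 + 0.9833i)(0.8515) = (0.07508 + 0.4975i)
|011⟩: (0.5942)(0.1484 + 0.9833i)(0.5244) = (0.04624 + 0.3064i)
|100⟩: (0.8043)(-0.105)(0.8515) = -0.07191
|101⟩: (0.8043)(-0.105)(0.5244) = -0.04429
|110⟩: (0.8043)(0.1484 + 0.9833i)(0.8515) = (0.1016 + 0.6734i)
|111⟩: (0.8043)(0.1484 + 0.9833i)(0.5244) = (0.06259 + 0.4147i)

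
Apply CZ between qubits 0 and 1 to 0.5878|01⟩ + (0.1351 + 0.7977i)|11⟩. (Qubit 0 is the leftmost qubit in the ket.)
0.5878|01⟩ + (-0.1351 - 0.7977i)|11⟩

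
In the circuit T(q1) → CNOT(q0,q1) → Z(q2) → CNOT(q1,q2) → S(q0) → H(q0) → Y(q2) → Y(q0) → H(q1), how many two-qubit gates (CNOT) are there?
2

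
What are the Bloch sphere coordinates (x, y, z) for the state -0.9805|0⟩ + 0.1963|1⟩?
(-0.3849, 0, 0.9228)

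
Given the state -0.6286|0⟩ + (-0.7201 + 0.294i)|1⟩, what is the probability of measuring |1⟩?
0.605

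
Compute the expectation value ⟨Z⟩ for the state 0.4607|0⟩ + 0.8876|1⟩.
-0.5756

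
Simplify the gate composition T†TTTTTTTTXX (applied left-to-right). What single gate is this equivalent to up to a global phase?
T†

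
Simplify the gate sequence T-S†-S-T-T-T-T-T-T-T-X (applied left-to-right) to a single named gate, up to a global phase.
X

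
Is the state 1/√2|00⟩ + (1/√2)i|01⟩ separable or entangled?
Separable

Writing the state as a|00⟩ + b|01⟩ + c|10⟩ + d|11⟩, it is a product state iff ad − bc = 0.
Here (a, b, c, d) = (1/√2, (1/√2)i, 0, 0): ad − bc = (1/√2)(0) − ((1/√2)i)(0) = 0, so the state is separable.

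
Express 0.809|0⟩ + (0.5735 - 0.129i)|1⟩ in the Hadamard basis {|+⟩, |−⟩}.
(0.9776 - 0.09122i)|+⟩ + (0.1665 + 0.09122i)|−⟩

With |ψ⟩ = α|0⟩ + β|1⟩, the Hadamard-basis coefficients are ⟨+|ψ⟩ = (α + β)/√2 and ⟨−|ψ⟩ = (α − β)/√2.
Here α = 0.809, β = (0.5735 - 0.129i): (α + β)/√2 = (0.9776 - 0.09122i), (α − β)/√2 = (0.1665 + 0.09122i).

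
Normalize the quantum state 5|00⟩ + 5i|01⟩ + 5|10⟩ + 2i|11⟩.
0.5625|00⟩ + 0.5625i|01⟩ + 0.5625|10⟩ + 0.225i|11⟩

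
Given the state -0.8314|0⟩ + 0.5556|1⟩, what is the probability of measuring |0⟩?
0.6912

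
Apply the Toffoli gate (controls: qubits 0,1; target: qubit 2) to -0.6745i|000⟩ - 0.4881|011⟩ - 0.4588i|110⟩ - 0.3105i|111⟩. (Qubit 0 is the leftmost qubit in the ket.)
-0.6745i|000⟩ - 0.4881|011⟩ - 0.3105i|110⟩ - 0.4588i|111⟩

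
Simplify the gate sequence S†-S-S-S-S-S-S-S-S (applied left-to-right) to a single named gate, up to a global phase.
S†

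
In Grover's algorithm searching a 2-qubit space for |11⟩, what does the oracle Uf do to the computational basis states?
Uf|x⟩ = -|x⟩ if x = 11, else |x⟩ (phase flip on target)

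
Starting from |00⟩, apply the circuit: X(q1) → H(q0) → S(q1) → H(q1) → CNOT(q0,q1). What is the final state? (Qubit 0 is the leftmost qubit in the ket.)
(1/2)i|00⟩ - (1/2)i|01⟩ - (1/2)i|10⟩ + (1/2)i|11⟩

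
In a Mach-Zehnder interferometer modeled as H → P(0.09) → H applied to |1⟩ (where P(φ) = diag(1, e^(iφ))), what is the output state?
(0.002024 - 0.04494i)|0⟩ + (0.998 + 0.04494i)|1⟩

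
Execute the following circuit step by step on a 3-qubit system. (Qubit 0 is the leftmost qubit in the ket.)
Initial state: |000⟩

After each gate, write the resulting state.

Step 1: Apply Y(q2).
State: i|001⟩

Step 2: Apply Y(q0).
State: -|101⟩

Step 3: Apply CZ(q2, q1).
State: -|101⟩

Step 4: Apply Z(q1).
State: -|101⟩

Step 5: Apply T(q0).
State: (-1/√2 - (1/√2)i)|101⟩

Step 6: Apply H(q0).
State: (-1/2 - (1/2)i)|001⟩ + (1/2 + (1/2)i)|101⟩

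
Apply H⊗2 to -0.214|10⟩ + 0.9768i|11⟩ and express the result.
(-0.107 + 0.4884i)|00⟩ + (-0.107 - 0.4884i)|01⟩ + (0.107 - 0.4884i)|10⟩ + (0.107 + 0.4884i)|11⟩

H⊗2 gives amp(|y⟩) = (1/2) Σ_x (−1)^(x·y) amp(|x⟩), where x·y is the number of positions in which both x and y have a 1.
|00⟩: (-0.214 + 0.9768i)/2 = (-0.107 + 0.4884i)
|01⟩: (-0.214 - 0.9768i)/2 = (-0.107 - 0.4884i)
|10⟩: (0.214 - 0.9768i)/2 = (0.107 - 0.4884i)
|11⟩: (0.214 + 0.9768i)/2 = (0.107 + 0.4884i)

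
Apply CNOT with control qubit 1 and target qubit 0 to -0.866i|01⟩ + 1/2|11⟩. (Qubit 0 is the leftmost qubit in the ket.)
1/2|01⟩ - 0.866i|11⟩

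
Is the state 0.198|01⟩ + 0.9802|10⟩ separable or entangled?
Entangled

Writing the state as a|00⟩ + b|01⟩ + c|10⟩ + d|11⟩, it is a product state iff ad − bc = 0.
Here (a, b, c, d) = (0, 0.198, 0.9802, 0): ad − bc = (0)(0) − (0.198)(0.9802) = -0.1941 ≠ 0, so the state is entangled.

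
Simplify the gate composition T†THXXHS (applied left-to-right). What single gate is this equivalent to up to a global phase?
S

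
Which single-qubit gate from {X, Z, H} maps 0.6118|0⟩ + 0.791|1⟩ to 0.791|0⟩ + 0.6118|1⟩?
X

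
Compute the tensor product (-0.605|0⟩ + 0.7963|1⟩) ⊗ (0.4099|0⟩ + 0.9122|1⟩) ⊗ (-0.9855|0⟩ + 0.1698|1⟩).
0.2444|000⟩ - 0.04211|001⟩ + 0.5439|010⟩ - 0.09371|011⟩ - 0.3217|100⟩ + 0.05542|101⟩ - 0.7159|110⟩ + 0.1233|111⟩

amp(|b₁b₂…⟩) = product of the factor amplitudes for bits b₁, b₂, …; only kets whose every factor amplitude is nonzero survive.
|000⟩: (-0.605)(0.4099)(-0.9855) = 0.2444
|001⟩: (-0.605)(0.4099)(0.1698) = -0.04211
|010⟩: (-0.605)(0.9122)(-0.9855) = 0.5439
|011⟩: (-0.605)(0.9122)(0.1698) = -0.09371
|100⟩: (0.7963)(0.4099)(-0.9855) = -0.3217
|101⟩: (0.7963)(0.4099)(0.1698) = 0.05542
|110⟩: (0.7963)(0.9122)(-0.9855) = -0.7159
|111⟩: (0.7963)(0.9122)(0.1698) = 0.1233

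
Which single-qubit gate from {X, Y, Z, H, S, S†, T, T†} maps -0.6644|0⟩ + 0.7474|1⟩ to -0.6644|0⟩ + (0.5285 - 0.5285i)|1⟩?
T†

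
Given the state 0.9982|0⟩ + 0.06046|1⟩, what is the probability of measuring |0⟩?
0.9964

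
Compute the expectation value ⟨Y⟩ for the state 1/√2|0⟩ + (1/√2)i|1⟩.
1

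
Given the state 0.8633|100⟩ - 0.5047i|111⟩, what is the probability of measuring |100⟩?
0.7453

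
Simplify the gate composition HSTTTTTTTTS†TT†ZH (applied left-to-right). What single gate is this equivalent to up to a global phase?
X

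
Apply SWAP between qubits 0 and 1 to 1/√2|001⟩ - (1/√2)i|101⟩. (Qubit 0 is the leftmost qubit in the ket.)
1/√2|001⟩ - (1/√2)i|011⟩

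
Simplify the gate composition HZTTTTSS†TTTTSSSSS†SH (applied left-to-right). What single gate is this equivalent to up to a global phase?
X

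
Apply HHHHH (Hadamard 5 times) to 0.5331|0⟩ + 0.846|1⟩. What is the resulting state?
0.9752|0⟩ - 0.2213|1⟩

H² = I, so H^5 = H: a single Hadamard. With (a, b) = (0.5331, 0.846), H gives ((a + b)/√2, (a − b)/√2) = (0.9752, -0.2213).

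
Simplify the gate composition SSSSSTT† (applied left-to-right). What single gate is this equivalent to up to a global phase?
S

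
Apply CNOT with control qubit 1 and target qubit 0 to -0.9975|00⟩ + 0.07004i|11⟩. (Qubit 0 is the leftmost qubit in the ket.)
-0.9975|00⟩ + 0.07004i|01⟩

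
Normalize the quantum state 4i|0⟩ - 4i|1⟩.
(1/√2)i|0⟩ - (1/√2)i|1⟩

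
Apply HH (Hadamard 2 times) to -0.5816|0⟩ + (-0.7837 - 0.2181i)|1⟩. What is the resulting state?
-0.5816|0⟩ + (-0.7837 - 0.2181i)|1⟩

H² = I, so an even number of Hadamards cancels: H^2 = I and the state is unchanged.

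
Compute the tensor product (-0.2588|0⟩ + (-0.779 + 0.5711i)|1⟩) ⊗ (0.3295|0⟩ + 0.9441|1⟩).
-0.08527|00⟩ - 0.2443|01⟩ + (-0.2567 + 0.1882i)|10⟩ + (-0.7355 + 0.5392i)|11⟩

amp(|b₁b₂…⟩) = product of the factor amplitudes for bits b₁, b₂, …; only kets whose every factor amplitude is nonzero survive.
|00⟩: (-0.2588)(0.3295) = -0.08527
|01⟩: (-0.2588)(0.9441) = -0.2443
|10⟩: (-0.779 + 0.5711i)(0.3295) = (-0.2567 + 0.1882i)
|11⟩: (-0.779 + 0.5711i)(0.9441) = (-0.7355 + 0.5392i)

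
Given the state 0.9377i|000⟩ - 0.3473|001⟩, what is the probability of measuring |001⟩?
0.1206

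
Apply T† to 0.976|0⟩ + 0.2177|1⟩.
0.976|0⟩ + (0.1539 - 0.1539i)|1⟩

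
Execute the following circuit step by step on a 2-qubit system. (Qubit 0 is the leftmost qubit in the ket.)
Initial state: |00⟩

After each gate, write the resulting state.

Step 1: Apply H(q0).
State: 1/√2|00⟩ + 1/√2|10⟩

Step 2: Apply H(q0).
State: |00⟩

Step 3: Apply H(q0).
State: 1/√2|00⟩ + 1/√2|10⟩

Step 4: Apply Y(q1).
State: (1/√2)i|01⟩ + (1/√2)i|11⟩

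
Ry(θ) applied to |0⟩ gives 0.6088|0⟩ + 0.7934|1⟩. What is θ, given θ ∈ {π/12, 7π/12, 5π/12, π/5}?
7π/12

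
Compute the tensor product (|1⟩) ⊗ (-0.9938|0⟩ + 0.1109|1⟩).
-0.9938|10⟩ + 0.1109|11⟩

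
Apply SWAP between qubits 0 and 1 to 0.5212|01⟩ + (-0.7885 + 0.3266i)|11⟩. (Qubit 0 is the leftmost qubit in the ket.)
0.5212|10⟩ + (-0.7885 + 0.3266i)|11⟩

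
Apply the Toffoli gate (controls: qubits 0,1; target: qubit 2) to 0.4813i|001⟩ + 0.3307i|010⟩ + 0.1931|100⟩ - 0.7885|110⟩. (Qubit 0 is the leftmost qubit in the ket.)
0.4813i|001⟩ + 0.3307i|010⟩ + 0.1931|100⟩ - 0.7885|111⟩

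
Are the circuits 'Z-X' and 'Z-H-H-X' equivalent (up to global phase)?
Yes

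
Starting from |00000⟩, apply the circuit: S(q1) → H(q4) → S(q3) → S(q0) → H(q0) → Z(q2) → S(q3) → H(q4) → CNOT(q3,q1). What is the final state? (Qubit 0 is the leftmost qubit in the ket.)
1/√2|00000⟩ + 1/√2|10000⟩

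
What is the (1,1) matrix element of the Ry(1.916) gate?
0.5752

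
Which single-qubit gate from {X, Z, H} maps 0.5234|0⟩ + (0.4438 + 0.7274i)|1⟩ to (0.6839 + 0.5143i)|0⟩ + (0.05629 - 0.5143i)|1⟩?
H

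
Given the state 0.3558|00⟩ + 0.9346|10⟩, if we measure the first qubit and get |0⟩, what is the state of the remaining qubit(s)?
|0⟩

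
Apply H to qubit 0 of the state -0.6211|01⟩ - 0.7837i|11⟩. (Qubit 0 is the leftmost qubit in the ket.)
(-0.4392 - 0.5542i)|01⟩ + (-0.4392 + 0.5542i)|11⟩

H on qubit 0 mixes each pair of kets that differ only in qubit 0: amplitudes (a, b) of (|…0…⟩, |…1…⟩) become ((a + b)/√2, (a − b)/√2). Kets absent from the input have amplitude 0.
(|01⟩, |11⟩): (a, b) = (-0.6211, -0.7837i) → ((-0.4392 - 0.5542i), (-0.4392 + 0.5542i))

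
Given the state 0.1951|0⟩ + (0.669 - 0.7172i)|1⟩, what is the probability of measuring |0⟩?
0.03806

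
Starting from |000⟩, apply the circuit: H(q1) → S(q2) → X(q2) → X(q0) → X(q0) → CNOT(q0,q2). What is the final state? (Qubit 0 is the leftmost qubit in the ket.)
1/√2|001⟩ + 1/√2|011⟩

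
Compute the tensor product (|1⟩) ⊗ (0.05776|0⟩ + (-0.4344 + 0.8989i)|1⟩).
0.05776|10⟩ + (-0.4344 + 0.8989i)|11⟩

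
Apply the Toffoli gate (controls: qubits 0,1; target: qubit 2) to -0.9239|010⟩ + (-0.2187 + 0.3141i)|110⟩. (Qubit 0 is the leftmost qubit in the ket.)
-0.9239|010⟩ + (-0.2187 + 0.3141i)|111⟩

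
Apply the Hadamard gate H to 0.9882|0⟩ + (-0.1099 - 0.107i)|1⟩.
(0.6211 - 0.07566i)|0⟩ + (0.7765 + 0.07566i)|1⟩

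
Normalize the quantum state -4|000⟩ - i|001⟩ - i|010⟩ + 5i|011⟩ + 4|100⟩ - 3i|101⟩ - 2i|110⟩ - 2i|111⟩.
-0.4588|000⟩ - 0.1147i|001⟩ - 0.1147i|010⟩ + 0.5735i|011⟩ + 0.4588|100⟩ - 0.3441i|101⟩ - 0.2294i|110⟩ - 0.2294i|111⟩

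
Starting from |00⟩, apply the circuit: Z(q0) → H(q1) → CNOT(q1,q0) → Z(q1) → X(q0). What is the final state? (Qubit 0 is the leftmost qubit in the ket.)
-1/√2|01⟩ + 1/√2|10⟩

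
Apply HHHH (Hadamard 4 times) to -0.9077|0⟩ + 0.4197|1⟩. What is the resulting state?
-0.9077|0⟩ + 0.4197|1⟩

H² = I, so an even number of Hadamards cancels: H^4 = I and the state is unchanged.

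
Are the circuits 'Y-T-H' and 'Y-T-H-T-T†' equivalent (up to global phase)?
Yes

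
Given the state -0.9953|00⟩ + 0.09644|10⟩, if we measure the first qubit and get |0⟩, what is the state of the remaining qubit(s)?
-|0⟩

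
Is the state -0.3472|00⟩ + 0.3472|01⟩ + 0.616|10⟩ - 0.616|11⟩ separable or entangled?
Separable

Writing the state as a|00⟩ + b|01⟩ + c|10⟩ + d|11⟩, it is a product state iff ad − bc = 0.
Here (a, b, c, d) = (-0.3472, 0.3472, 0.616, -0.616): ad − bc = (-0.3472)(-0.616) − (0.3472)(0.616) = 0, so the state is separable.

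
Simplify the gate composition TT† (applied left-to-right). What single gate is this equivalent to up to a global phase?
I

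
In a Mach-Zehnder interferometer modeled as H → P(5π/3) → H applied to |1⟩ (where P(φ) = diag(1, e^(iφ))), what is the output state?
(0.25 + 0.433i)|0⟩ + (0.75 - 0.433i)|1⟩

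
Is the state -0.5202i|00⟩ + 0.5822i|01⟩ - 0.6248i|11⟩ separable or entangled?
Entangled

Writing the state as a|00⟩ + b|01⟩ + c|10⟩ + d|11⟩, it is a product state iff ad − bc = 0.
Here (a, b, c, d) = (-0.5202i, 0.5822i, 0, -0.6248i): ad − bc = (-0.5202i)(-0.6248i) − (0.5822i)(0) = -0.325 ≠ 0, so the state is entangled.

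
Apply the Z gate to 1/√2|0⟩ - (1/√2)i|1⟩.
1/√2|0⟩ + (1/√2)i|1⟩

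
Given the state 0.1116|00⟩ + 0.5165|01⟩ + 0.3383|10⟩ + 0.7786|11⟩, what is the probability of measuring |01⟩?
0.2668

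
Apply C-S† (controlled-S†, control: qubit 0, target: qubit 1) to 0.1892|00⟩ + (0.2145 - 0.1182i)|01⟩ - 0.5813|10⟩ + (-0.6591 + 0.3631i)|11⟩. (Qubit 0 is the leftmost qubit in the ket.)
0.1892|00⟩ + (0.2145 - 0.1182i)|01⟩ - 0.5813|10⟩ + (0.3631 + 0.6591i)|11⟩

C-S† leaves the control-|0⟩ kets |00⟩, |01⟩ unchanged and applies S† to qubit 1 on the control-|1⟩ pair (|10⟩, |11⟩).
S† = [[1, 0], [0, -i]].
With a = amp(|10⟩) = -0.5813 and b = amp(|11⟩) = (-0.6591 + 0.3631i):
new amp(|10⟩) = (1)·a = -0.5813
new amp(|11⟩) = (-i)·b = (0.3631 + 0.6591i)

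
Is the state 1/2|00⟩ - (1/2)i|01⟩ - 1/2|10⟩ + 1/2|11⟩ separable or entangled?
Entangled

Writing the state as a|00⟩ + b|01⟩ + c|10⟩ + d|11⟩, it is a product state iff ad − bc = 0.
Here (a, b, c, d) = (1/2, -(1/2)i, -1/2, 1/2): ad − bc = (1/2)(1/2) − (-(1/2)i)(-1/2) = (0.25 - 0.25i) ≠ 0, so the state is entangled.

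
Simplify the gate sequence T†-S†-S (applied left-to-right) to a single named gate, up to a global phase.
T†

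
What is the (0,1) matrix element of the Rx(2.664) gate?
-0.9716i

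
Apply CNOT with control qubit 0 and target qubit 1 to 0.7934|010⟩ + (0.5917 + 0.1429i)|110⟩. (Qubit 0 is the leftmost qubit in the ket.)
0.7934|010⟩ + (0.5917 + 0.1429i)|100⟩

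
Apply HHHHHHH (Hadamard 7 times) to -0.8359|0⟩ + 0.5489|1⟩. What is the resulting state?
-0.2029|0⟩ - 0.9792|1⟩

H² = I, so H^7 = H: a single Hadamard. With (a, b) = (-0.8359, 0.5489), H gives ((a + b)/√2, (a − b)/√2) = (-0.2029, -0.9792).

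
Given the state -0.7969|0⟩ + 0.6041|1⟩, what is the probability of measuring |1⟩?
0.3649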